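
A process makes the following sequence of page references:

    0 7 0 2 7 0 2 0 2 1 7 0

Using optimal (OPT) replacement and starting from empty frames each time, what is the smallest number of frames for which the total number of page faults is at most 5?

3

f=1: 12 faults
f=2: 6 faults
f=3: 4 faults
f=4: 4 faults
Smallest f with faults ≤ 5 is 3.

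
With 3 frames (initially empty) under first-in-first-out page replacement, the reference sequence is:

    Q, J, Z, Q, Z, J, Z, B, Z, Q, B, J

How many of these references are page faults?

6

Q: miss, frames [Q]
J: miss, frames [Q, J]
Z: miss, frames [Q, J, Z]
Q: hit
Z: hit
J: hit
Z: hit
B: miss, evict Q, frames [J, Z, B]
Z: hit
Q: miss, evict J, frames [Z, B, Q]
B: hit
J: miss, evict Z, frames [B, Q, J]
Page faults: 6.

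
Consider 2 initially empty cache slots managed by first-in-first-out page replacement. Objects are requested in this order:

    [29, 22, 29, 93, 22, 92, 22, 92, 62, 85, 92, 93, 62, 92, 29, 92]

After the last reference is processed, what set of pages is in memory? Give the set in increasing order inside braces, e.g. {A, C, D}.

29 -> fault, frames [29]
22 -> fault, frames [29, 22]
29 -> hit
93 -> fault, evict 29, frames [22, 93]
22 -> hit
92 -> fault, evict 22, frames [93, 92]
22 -> fault, evict 93, frames [92, 22]
92 -> hit
62 -> fault, evict 92, frames [22, 62]
85 -> fault, evict 22, frames [62, 85]
92 -> fault, evict 62, frames [85, 92]
93 -> fault, evict 85, frames [92, 93]
62 -> fault, evict 92, frames [93, 62]
92 -> fault, evict 93, frames [62, 92]
29 -> fault, evict 62, frames [92, 29]
92 -> hit

{29, 92}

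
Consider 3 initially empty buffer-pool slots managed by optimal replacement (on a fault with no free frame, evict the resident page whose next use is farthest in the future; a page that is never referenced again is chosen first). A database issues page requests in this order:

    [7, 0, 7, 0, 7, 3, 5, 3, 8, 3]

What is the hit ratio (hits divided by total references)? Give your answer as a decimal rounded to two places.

0.50

7: fault, frames (7)
0: fault, frames (7 0)
7: hit
0: hit
7: hit
3: fault, frames (7 0 3)
5: fault, evict 0, frames (7 3 5)
3: hit
8: fault, evict 5, frames (7 3 8)
3: hit
Hits: 5 of 10 references → 5/10 = 0.5000.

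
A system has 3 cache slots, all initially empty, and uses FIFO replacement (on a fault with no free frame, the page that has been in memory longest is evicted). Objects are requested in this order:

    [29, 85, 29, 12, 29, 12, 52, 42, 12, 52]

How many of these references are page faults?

5

29 → fault, frames (29)
85 → fault, frames (29 85)
29 → hit
12 → fault, frames (29 85 12)
29 → hit
12 → hit
52 → fault, evict 29, frames (85 12 52)
42 → fault, evict 85, frames (12 52 42)
12 → hit
52 → hit
Page faults: 5.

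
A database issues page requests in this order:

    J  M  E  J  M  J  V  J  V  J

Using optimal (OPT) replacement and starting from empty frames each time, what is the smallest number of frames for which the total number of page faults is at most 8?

f=1: 10 faults
f=2: 5 faults
f=3: 4 faults
f=4: 4 faults
Smallest f with faults ≤ 8 is 2.

2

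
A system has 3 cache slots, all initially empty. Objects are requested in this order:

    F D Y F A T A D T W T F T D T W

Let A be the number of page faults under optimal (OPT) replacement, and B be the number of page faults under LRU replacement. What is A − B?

Under OPT: F F F . F F . . . F . F . . . F → 8 faults.
Under LRU: F F F . F F . F . F . F . F . F → 10 faults.
A − B = 8 − 10 = -2.

-2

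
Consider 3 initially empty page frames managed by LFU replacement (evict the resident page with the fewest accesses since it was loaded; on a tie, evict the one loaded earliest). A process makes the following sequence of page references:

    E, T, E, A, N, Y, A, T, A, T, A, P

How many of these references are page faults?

8

E: miss, frames [E]
T: miss, frames [E, T]
E: hit
A: miss, frames [E, T, A]
N: miss, evict T, frames [E, A, N]
Y: miss, evict A, frames [E, N, Y]
A: miss, evict N, frames [E, Y, A]
T: miss, evict Y, frames [E, A, T]
A: hit
T: hit
A: hit
P: miss, evict E, frames [A, T, P]
Page faults: 8.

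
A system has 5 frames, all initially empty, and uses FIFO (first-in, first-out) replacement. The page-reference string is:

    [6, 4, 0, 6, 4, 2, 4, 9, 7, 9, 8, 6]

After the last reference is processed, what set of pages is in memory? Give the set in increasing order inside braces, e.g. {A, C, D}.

6 -> fault, frames (6)
4 -> fault, frames (6 4)
0 -> fault, frames (6 4 0)
6 -> hit
4 -> hit
2 -> fault, frames (6 4 0 2)
4 -> hit
9 -> fault, frames (6 4 0 2 9)
7 -> fault, evict 6, frames (4 0 2 9 7)
9 -> hit
8 -> fault, evict 4, frames (0 2 9 7 8)
6 -> fault, evict 0, frames (2 9 7 8 6)

{2, 6, 7, 8, 9}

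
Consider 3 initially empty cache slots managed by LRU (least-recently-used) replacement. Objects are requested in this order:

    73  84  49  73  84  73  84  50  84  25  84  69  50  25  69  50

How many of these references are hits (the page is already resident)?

73 → fault, frames {73}
84 → fault, frames {73,84}
49 → fault, frames {73,84,49}
73 → hit
84 → hit
73 → hit
84 → hit
50 → fault, evict 49, frames {73,84,50}
84 → hit
25 → fault, evict 73, frames {50,84,25}
84 → hit
69 → fault, evict 50, frames {25,84,69}
50 → fault, evict 25, frames {84,69,50}
25 → fault, evict 84, frames {69,50,25}
69 → hit
50 → hit
Hits: 8.

8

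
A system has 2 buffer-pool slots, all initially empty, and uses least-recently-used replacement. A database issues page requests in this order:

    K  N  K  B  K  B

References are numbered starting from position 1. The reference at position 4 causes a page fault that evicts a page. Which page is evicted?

pos 1: K: miss, frames (K)
pos 2: N: miss, frames (K N)
pos 3: K: hit
pos 4: B: miss, evict N, frames (K B)
At position 4, page N is evicted.

N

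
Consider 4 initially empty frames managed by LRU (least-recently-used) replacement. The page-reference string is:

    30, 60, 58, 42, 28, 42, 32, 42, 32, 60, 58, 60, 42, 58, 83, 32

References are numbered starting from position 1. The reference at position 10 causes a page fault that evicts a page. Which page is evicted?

58

pos 1: 30 → miss, frames [30]
pos 2: 60 → miss, frames [30, 60]
pos 3: 58 → miss, frames [30, 60, 58]
pos 4: 42 → miss, frames [30, 60, 58, 42]
pos 5: 28 → miss, evict 30, frames [60, 58, 42, 28]
pos 6: 42 → hit
pos 7: 32 → miss, evict 60, frames [58, 28, 42, 32]
pos 8: 42 → hit
pos 9: 32 → hit
pos 10: 60 → miss, evict 58, frames [28, 42, 32, 60]
At position 10, page 58 is evicted.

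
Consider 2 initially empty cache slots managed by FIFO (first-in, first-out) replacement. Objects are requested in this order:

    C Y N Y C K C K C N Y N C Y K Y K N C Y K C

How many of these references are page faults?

15

C → miss, frames {C}
Y → miss, frames {C,Y}
N → miss, evict C, frames {Y,N}
Y → hit
C → miss, evict Y, frames {N,C}
K → miss, evict N, frames {C,K}
C → hit
K → hit
C → hit
N → miss, evict C, frames {K,N}
Y → miss, evict K, frames {N,Y}
N → hit
C → miss, evict N, frames {Y,C}
Y → hit
K → miss, evict Y, frames {C,K}
Y → miss, evict C, frames {K,Y}
K → hit
N → miss, evict K, frames {Y,N}
C → miss, evict Y, frames {N,C}
Y → miss, evict N, frames {C,Y}
K → miss, evict C, frames {Y,K}
C → miss, evict Y, frames {K,C}
Page faults: 15.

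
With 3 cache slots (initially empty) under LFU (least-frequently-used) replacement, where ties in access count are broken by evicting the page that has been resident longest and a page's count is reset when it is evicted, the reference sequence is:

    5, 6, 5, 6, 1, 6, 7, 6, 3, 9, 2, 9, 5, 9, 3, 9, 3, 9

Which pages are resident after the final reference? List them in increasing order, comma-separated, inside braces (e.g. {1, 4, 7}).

5 -> miss, frames (5)
6 -> miss, frames (5 6)
5 -> hit
6 -> hit
1 -> miss, frames (5 6 1)
6 -> hit
7 -> miss, evict 1, frames (5 6 7)
6 -> hit
3 -> miss, evict 7, frames (5 6 3)
9 -> miss, evict 3, frames (5 6 9)
2 -> miss, evict 9, frames (5 6 2)
9 -> miss, evict 2, frames (5 6 9)
5 -> hit
9 -> hit
3 -> miss, evict 9, frames (5 6 3)
9 -> miss, evict 3, frames (5 6 9)
3 -> miss, evict 9, frames (5 6 3)
9 -> miss, evict 3, frames (5 6 9)

{5, 6, 9}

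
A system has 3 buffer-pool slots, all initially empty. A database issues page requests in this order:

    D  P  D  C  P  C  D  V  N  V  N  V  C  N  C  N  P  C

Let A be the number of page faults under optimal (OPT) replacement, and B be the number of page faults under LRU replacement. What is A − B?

Under OPT: F F . F . . . F F . . . . . . . F . → 6 faults.
Under LRU: F F . F . . . F F . . . F . . . F . → 7 faults.
A − B = 6 − 7 = -1.

-1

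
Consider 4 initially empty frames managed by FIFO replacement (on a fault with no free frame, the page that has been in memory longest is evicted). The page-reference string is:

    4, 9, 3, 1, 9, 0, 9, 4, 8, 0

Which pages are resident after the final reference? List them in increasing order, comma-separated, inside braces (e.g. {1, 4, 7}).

4 → miss, frames [4]
9 → miss, frames [4, 9]
3 → miss, frames [4, 9, 3]
1 → miss, frames [4, 9, 3, 1]
9 → hit
0 → miss, evict 4, frames [9, 3, 1, 0]
9 → hit
4 → miss, evict 9, frames [3, 1, 0, 4]
8 → miss, evict 3, frames [1, 0, 4, 8]
0 → hit

{0, 1, 4, 8}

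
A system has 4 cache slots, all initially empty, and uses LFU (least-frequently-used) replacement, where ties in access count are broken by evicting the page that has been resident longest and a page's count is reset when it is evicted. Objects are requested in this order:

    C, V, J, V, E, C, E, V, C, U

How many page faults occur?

5

C → miss, frames (C)
V → miss, frames (C V)
J → miss, frames (C V J)
V → hit
E → miss, frames (C V J E)
C → hit
E → hit
V → hit
C → hit
U → miss, evict J, frames (C V E U)
Page faults: 5.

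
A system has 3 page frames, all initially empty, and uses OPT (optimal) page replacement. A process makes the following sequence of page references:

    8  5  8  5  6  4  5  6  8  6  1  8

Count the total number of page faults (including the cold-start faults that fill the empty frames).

8: miss, frames (8)
5: miss, frames (8 5)
8: hit
5: hit
6: miss, frames (8 5 6)
4: miss, evict 8, frames (5 6 4)
5: hit
6: hit
8: miss, evict 4, frames (5 6 8)
6: hit
1: miss, evict 6, frames (5 8 1)
8: hit
Page faults: 6.

6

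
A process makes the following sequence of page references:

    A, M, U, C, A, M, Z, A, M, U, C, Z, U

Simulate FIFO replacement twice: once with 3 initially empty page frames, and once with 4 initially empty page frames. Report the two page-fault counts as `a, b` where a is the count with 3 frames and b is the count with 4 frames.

9, 10

3 frames: F F F F F F F . . F F . . → 9 faults.
4 frames: F F F F . . F F F F F F . → 10 faults.
10 > 9: adding a frame increased faults — Belady's anomaly.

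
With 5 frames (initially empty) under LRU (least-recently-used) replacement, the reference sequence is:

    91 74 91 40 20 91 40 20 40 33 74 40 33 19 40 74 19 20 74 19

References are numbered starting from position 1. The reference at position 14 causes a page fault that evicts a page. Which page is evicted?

91

pos 1: 91: fault, frames {91}
pos 2: 74: fault, frames {91,74}
pos 3: 91: hit
pos 4: 40: fault, frames {74,91,40}
pos 5: 20: fault, frames {74,91,40,20}
pos 6: 91: hit
pos 7: 40: hit
pos 8: 20: hit
pos 9: 40: hit
pos 10: 33: fault, frames {74,91,20,40,33}
pos 11: 74: hit
pos 12: 40: hit
pos 13: 33: hit
pos 14: 19: fault, evict 91, frames {20,74,40,33,19}
At position 14, page 91 is evicted.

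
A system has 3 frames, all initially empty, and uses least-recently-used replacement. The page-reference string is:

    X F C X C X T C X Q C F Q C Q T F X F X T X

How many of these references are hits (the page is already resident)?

13

X -> miss, frames [X]
F -> miss, frames [X, F]
C -> miss, frames [X, F, C]
X -> hit
C -> hit
X -> hit
T -> miss, evict F, frames [C, X, T]
C -> hit
X -> hit
Q -> miss, evict T, frames [C, X, Q]
C -> hit
F -> miss, evict X, frames [Q, C, F]
Q -> hit
C -> hit
Q -> hit
T -> miss, evict F, frames [C, Q, T]
F -> miss, evict C, frames [Q, T, F]
X -> miss, evict Q, frames [T, F, X]
F -> hit
X -> hit
T -> hit
X -> hit
Hits: 13.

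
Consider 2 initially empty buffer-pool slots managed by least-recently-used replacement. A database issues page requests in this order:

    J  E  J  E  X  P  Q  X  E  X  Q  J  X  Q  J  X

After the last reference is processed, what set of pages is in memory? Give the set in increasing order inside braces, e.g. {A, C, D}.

{J, X}

J -> miss, frames {J}
E -> miss, frames {J,E}
J -> hit
E -> hit
X -> miss, evict J, frames {E,X}
P -> miss, evict E, frames {X,P}
Q -> miss, evict X, frames {P,Q}
X -> miss, evict P, frames {Q,X}
E -> miss, evict Q, frames {X,E}
X -> hit
Q -> miss, evict E, frames {X,Q}
J -> miss, evict X, frames {Q,J}
X -> miss, evict Q, frames {J,X}
Q -> miss, evict J, frames {X,Q}
J -> miss, evict X, frames {Q,J}
X -> miss, evict Q, frames {J,X}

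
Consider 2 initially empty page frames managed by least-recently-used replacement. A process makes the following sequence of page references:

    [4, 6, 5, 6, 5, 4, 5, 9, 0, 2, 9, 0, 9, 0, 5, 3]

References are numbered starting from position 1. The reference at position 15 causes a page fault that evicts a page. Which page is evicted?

9

pos 1: 4 -> fault, frames {4}
pos 2: 6 -> fault, frames {4,6}
pos 3: 5 -> fault, evict 4, frames {6,5}
pos 4: 6 -> hit
pos 5: 5 -> hit
pos 6: 4 -> fault, evict 6, frames {5,4}
pos 7: 5 -> hit
pos 8: 9 -> fault, evict 4, frames {5,9}
pos 9: 0 -> fault, evict 5, frames {9,0}
pos 10: 2 -> fault, evict 9, frames {0,2}
pos 11: 9 -> fault, evict 0, frames {2,9}
pos 12: 0 -> fault, evict 2, frames {9,0}
pos 13: 9 -> hit
pos 14: 0 -> hit
pos 15: 5 -> fault, evict 9, frames {0,5}
At position 15, page 9 is evicted.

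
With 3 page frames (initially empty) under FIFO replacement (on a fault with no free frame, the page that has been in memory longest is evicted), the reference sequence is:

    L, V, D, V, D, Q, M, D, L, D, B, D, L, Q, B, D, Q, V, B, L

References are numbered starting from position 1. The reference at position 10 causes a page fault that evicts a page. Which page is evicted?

Q

pos 1: L: fault, frames [L]
pos 2: V: fault, frames [L, V]
pos 3: D: fault, frames [L, V, D]
pos 4: V: hit
pos 5: D: hit
pos 6: Q: fault, evict L, frames [V, D, Q]
pos 7: M: fault, evict V, frames [D, Q, M]
pos 8: D: hit
pos 9: L: fault, evict D, frames [Q, M, L]
pos 10: D: fault, evict Q, frames [M, L, D]
At position 10, page Q is evicted.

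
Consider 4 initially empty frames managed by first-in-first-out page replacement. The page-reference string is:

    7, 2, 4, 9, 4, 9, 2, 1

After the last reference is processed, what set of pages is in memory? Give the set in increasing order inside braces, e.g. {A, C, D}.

{1, 2, 4, 9}

7: miss, frames (7)
2: miss, frames (7 2)
4: miss, frames (7 2 4)
9: miss, frames (7 2 4 9)
4: hit
9: hit
2: hit
1: miss, evict 7, frames (2 4 9 1)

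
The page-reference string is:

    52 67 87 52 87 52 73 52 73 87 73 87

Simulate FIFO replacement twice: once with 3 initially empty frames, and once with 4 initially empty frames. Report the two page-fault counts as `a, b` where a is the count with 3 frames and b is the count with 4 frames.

3 frames: F F F . . . F F . . . . → 5 faults.
4 frames: F F F . . . F . . . . . → 4 faults.
4 < 5: adding a frame reduced faults, as is typical.

5, 4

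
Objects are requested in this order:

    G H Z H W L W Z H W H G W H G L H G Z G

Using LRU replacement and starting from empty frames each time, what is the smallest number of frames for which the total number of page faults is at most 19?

2

f=1: 20 faults
f=2: 16 faults
f=3: 10 faults
f=4: 8 faults
f=5: 5 faults
Smallest f with faults ≤ 19 is 2.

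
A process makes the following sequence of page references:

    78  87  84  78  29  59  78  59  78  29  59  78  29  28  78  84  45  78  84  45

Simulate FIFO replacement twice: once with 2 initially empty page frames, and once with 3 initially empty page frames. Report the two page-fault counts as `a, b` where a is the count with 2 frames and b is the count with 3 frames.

18, 10

2 frames: F F F F F F F . . F F F F F F F F F F F → 18 faults.
3 frames: F F F . F F F . . . . . . F . F F F . . → 10 faults.
10 < 18: adding a frame reduced faults, as is typical.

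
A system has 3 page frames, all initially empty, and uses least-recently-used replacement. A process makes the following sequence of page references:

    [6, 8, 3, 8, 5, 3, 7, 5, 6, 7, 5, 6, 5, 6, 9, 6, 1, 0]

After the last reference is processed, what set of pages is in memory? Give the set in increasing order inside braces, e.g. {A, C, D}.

6 -> fault, frames [6]
8 -> fault, frames [6, 8]
3 -> fault, frames [6, 8, 3]
8 -> hit
5 -> fault, evict 6, frames [3, 8, 5]
3 -> hit
7 -> fault, evict 8, frames [5, 3, 7]
5 -> hit
6 -> fault, evict 3, frames [7, 5, 6]
7 -> hit
5 -> hit
6 -> hit
5 -> hit
6 -> hit
9 -> fault, evict 7, frames [5, 6, 9]
6 -> hit
1 -> fault, evict 5, frames [9, 6, 1]
0 -> fault, evict 9, frames [6, 1, 0]

{0, 1, 6}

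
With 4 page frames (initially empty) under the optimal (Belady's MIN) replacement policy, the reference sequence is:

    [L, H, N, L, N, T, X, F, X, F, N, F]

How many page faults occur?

6

L → fault, frames [L]
H → fault, frames [L, H]
N → fault, frames [L, H, N]
L → hit
N → hit
T → fault, frames [L, H, N, T]
X → fault, evict T, frames [L, H, N, X]
F → fault, evict H, frames [L, N, X, F]
X → hit
F → hit
N → hit
F → hit
Page faults: 6.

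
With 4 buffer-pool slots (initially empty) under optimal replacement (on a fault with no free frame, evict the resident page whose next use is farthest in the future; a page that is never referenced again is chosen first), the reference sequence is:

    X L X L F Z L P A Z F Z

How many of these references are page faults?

6

X → fault, frames (X)
L → fault, frames (X L)
X → hit
L → hit
F → fault, frames (X L F)
Z → fault, frames (X L F Z)
L → hit
P → fault, evict L, frames (X F Z P)
A → fault, evict P, frames (X F Z A)
Z → hit
F → hit
Z → hit
Page faults: 6.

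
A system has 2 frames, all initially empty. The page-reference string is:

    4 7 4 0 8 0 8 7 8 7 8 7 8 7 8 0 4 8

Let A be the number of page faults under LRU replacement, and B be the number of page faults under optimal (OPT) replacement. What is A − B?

1

Under LRU: F F . F F . . F . . . . . . . F F F → 8 faults.
Under OPT: F F . F F . . F . . . . . . . F F . → 7 faults.
A − B = 8 − 7 = 1.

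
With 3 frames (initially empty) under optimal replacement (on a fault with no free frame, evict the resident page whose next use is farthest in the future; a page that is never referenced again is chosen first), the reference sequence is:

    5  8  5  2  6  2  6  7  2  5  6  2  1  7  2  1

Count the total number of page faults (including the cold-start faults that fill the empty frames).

5 → miss, frames [5]
8 → miss, frames [5, 8]
5 → hit
2 → miss, frames [5, 8, 2]
6 → miss, evict 8, frames [5, 2, 6]
2 → hit
6 → hit
7 → miss, evict 6, frames [5, 2, 7]
2 → hit
5 → hit
6 → miss, evict 5, frames [2, 7, 6]
2 → hit
1 → miss, evict 6, frames [2, 7, 1]
7 → hit
2 → hit
1 → hit
Page faults: 7.

7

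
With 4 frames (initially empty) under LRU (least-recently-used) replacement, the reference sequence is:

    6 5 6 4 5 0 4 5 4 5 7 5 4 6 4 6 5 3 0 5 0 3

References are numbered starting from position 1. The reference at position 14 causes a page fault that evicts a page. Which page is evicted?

pos 1: 6 → miss, frames {6}
pos 2: 5 → miss, frames {6,5}
pos 3: 6 → hit
pos 4: 4 → miss, frames {5,6,4}
pos 5: 5 → hit
pos 6: 0 → miss, frames {6,4,5,0}
pos 7: 4 → hit
pos 8: 5 → hit
pos 9: 4 → hit
pos 10: 5 → hit
pos 11: 7 → miss, evict 6, frames {0,4,5,7}
pos 12: 5 → hit
pos 13: 4 → hit
pos 14: 6 → miss, evict 0, frames {7,5,4,6}
At position 14, page 0 is evicted.

0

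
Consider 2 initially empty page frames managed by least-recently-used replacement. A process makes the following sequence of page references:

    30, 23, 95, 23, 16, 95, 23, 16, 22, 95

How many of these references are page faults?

9

30 -> fault, frames [30]
23 -> fault, frames [30, 23]
95 -> fault, evict 30, frames [23, 95]
23 -> hit
16 -> fault, evict 95, frames [23, 16]
95 -> fault, evict 23, frames [16, 95]
23 -> fault, evict 16, frames [95, 23]
16 -> fault, evict 95, frames [23, 16]
22 -> fault, evict 23, frames [16, 22]
95 -> fault, evict 16, frames [22, 95]
Page faults: 9.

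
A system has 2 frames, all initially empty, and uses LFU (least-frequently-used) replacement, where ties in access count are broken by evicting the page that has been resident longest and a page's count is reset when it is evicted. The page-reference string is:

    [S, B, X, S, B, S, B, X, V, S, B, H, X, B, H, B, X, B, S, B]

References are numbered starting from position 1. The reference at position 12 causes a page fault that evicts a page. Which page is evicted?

S

pos 1: S -> fault, frames {S}
pos 2: B -> fault, frames {S,B}
pos 3: X -> fault, evict S, frames {B,X}
pos 4: S -> fault, evict B, frames {X,S}
pos 5: B -> fault, evict X, frames {S,B}
pos 6: S -> hit
pos 7: B -> hit
pos 8: X -> fault, evict S, frames {B,X}
pos 9: V -> fault, evict X, frames {B,V}
pos 10: S -> fault, evict V, frames {B,S}
pos 11: B -> hit
pos 12: H -> fault, evict S, frames {B,H}
At position 12, page S is evicted.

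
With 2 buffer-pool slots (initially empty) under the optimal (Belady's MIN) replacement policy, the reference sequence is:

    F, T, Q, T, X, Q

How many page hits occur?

F: fault, frames (F)
T: fault, frames (F T)
Q: fault, evict F, frames (T Q)
T: hit
X: fault, evict T, frames (Q X)
Q: hit
Hits: 2.

2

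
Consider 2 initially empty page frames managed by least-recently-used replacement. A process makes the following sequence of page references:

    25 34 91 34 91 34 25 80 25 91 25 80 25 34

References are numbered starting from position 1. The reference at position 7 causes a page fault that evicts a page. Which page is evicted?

pos 1: 25 -> fault, frames {25}
pos 2: 34 -> fault, frames {25,34}
pos 3: 91 -> fault, evict 25, frames {34,91}
pos 4: 34 -> hit
pos 5: 91 -> hit
pos 6: 34 -> hit
pos 7: 25 -> fault, evict 91, frames {34,25}
At position 7, page 91 is evicted.

91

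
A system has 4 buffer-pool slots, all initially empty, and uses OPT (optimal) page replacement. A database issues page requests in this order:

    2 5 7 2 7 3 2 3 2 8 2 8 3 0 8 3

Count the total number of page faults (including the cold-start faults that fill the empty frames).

2: miss, frames [2]
5: miss, frames [2, 5]
7: miss, frames [2, 5, 7]
2: hit
7: hit
3: miss, frames [2, 5, 7, 3]
2: hit
3: hit
2: hit
8: miss, evict 7, frames [2, 5, 3, 8]
2: hit
8: hit
3: hit
0: miss, evict 5, frames [2, 3, 8, 0]
8: hit
3: hit
Page faults: 6.

6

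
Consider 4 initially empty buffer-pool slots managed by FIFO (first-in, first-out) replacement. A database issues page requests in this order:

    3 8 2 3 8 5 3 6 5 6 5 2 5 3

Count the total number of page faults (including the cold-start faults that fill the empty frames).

6

3 -> miss, frames [3]
8 -> miss, frames [3, 8]
2 -> miss, frames [3, 8, 2]
3 -> hit
8 -> hit
5 -> miss, frames [3, 8, 2, 5]
3 -> hit
6 -> miss, evict 3, frames [8, 2, 5, 6]
5 -> hit
6 -> hit
5 -> hit
2 -> hit
5 -> hit
3 -> miss, evict 8, frames [2, 5, 6, 3]
Page faults: 6.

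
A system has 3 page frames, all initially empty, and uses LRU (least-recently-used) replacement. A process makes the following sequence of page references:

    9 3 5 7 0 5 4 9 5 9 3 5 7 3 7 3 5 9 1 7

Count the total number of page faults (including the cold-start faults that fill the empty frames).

12

9 → miss, frames {9}
3 → miss, frames {9,3}
5 → miss, frames {9,3,5}
7 → miss, evict 9, frames {3,5,7}
0 → miss, evict 3, frames {5,7,0}
5 → hit
4 → miss, evict 7, frames {0,5,4}
9 → miss, evict 0, frames {5,4,9}
5 → hit
9 → hit
3 → miss, evict 4, frames {5,9,3}
5 → hit
7 → miss, evict 9, frames {3,5,7}
3 → hit
7 → hit
3 → hit
5 → hit
9 → miss, evict 7, frames {3,5,9}
1 → miss, evict 3, frames {5,9,1}
7 → miss, evict 5, frames {9,1,7}
Page faults: 12.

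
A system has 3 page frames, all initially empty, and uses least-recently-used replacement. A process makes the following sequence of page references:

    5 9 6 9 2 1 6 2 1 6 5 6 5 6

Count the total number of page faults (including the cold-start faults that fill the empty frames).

5 -> fault, frames {5}
9 -> fault, frames {5,9}
6 -> fault, frames {5,9,6}
9 -> hit
2 -> fault, evict 5, frames {6,9,2}
1 -> fault, evict 6, frames {9,2,1}
6 -> fault, evict 9, frames {2,1,6}
2 -> hit
1 -> hit
6 -> hit
5 -> fault, evict 2, frames {1,6,5}
6 -> hit
5 -> hit
6 -> hit
Page faults: 7.

7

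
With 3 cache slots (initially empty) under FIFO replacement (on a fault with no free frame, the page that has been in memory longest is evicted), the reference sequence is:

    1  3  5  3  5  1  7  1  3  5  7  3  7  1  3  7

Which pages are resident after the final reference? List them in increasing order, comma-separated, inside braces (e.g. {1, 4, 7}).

{1, 3, 7}

1 → miss, frames (1)
3 → miss, frames (1 3)
5 → miss, frames (1 3 5)
3 → hit
5 → hit
1 → hit
7 → miss, evict 1, frames (3 5 7)
1 → miss, evict 3, frames (5 7 1)
3 → miss, evict 5, frames (7 1 3)
5 → miss, evict 7, frames (1 3 5)
7 → miss, evict 1, frames (3 5 7)
3 → hit
7 → hit
1 → miss, evict 3, frames (5 7 1)
3 → miss, evict 5, frames (7 1 3)
7 → hit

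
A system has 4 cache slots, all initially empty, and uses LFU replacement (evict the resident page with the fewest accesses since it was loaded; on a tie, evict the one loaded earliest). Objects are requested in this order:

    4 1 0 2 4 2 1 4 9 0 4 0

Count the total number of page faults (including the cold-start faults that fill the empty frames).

6

4: miss, frames [4]
1: miss, frames [4, 1]
0: miss, frames [4, 1, 0]
2: miss, frames [4, 1, 0, 2]
4: hit
2: hit
1: hit
4: hit
9: miss, evict 0, frames [4, 1, 2, 9]
0: miss, evict 9, frames [4, 1, 2, 0]
4: hit
0: hit
Page faults: 6.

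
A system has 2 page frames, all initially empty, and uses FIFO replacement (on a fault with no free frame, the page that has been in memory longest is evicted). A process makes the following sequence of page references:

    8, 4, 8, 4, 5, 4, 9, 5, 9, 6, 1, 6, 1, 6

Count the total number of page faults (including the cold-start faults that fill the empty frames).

6

8 -> miss, frames {8}
4 -> miss, frames {8,4}
8 -> hit
4 -> hit
5 -> miss, evict 8, frames {4,5}
4 -> hit
9 -> miss, evict 4, frames {5,9}
5 -> hit
9 -> hit
6 -> miss, evict 5, frames {9,6}
1 -> miss, evict 9, frames {6,1}
6 -> hit
1 -> hit
6 -> hit
Page faults: 6.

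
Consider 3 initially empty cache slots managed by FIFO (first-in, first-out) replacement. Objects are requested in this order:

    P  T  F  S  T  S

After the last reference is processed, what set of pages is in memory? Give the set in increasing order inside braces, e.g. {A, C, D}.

{F, S, T}

P → fault, frames {P}
T → fault, frames {P,T}
F → fault, frames {P,T,F}
S → fault, evict P, frames {T,F,S}
T → hit
S → hit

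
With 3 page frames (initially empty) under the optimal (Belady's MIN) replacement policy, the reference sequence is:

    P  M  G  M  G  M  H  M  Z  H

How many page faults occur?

P -> miss, frames [P]
M -> miss, frames [P, M]
G -> miss, frames [P, M, G]
M -> hit
G -> hit
M -> hit
H -> miss, evict G, frames [P, M, H]
M -> hit
Z -> miss, evict M, frames [P, H, Z]
H -> hit
Page faults: 5.

5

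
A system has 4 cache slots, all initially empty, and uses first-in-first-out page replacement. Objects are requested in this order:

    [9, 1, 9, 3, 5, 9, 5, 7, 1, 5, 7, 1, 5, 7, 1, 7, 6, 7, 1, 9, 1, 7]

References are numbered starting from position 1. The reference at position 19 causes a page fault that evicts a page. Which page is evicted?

3

pos 1: 9 -> fault, frames {9}
pos 2: 1 -> fault, frames {9,1}
pos 3: 9 -> hit
pos 4: 3 -> fault, frames {9,1,3}
pos 5: 5 -> fault, frames {9,1,3,5}
pos 6: 9 -> hit
pos 7: 5 -> hit
pos 8: 7 -> fault, evict 9, frames {1,3,5,7}
pos 9: 1 -> hit
pos 10: 5 -> hit
pos 11: 7 -> hit
pos 12: 1 -> hit
pos 13: 5 -> hit
pos 14: 7 -> hit
pos 15: 1 -> hit
pos 16: 7 -> hit
pos 17: 6 -> fault, evict 1, frames {3,5,7,6}
pos 18: 7 -> hit
pos 19: 1 -> fault, evict 3, frames {5,7,6,1}
At position 19, page 3 is evicted.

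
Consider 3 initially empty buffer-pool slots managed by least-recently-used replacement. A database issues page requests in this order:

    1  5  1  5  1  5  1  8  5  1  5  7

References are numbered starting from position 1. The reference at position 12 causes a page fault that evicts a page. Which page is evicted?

pos 1: 1: fault, frames (1)
pos 2: 5: fault, frames (1 5)
pos 3: 1: hit
pos 4: 5: hit
pos 5: 1: hit
pos 6: 5: hit
pos 7: 1: hit
pos 8: 8: fault, frames (5 1 8)
pos 9: 5: hit
pos 10: 1: hit
pos 11: 5: hit
pos 12: 7: fault, evict 8, frames (1 5 7)
At position 12, page 8 is evicted.

8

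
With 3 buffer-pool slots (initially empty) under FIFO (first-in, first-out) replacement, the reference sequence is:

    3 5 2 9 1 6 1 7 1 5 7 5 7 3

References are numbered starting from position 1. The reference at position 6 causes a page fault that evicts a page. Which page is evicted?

2

pos 1: 3 → fault, frames [3]
pos 2: 5 → fault, frames [3, 5]
pos 3: 2 → fault, frames [3, 5, 2]
pos 4: 9 → fault, evict 3, frames [5, 2, 9]
pos 5: 1 → fault, evict 5, frames [2, 9, 1]
pos 6: 6 → fault, evict 2, frames [9, 1, 6]
At position 6, page 2 is evicted.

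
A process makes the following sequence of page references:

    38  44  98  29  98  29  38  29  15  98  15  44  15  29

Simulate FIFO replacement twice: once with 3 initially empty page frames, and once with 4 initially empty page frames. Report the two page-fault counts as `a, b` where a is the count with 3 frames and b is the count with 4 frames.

3 frames: F F F F . . F . F F . F . F → 9 faults.
4 frames: F F F F . . . . F . . . . . → 5 faults.
5 < 9: adding a frame reduced faults, as is typical.

9, 5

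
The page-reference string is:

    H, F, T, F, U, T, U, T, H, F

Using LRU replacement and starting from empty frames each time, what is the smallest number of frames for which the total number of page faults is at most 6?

3

f=1: 10 faults
f=2: 7 faults
f=3: 6 faults
f=4: 4 faults
Smallest f with faults ≤ 6 is 3.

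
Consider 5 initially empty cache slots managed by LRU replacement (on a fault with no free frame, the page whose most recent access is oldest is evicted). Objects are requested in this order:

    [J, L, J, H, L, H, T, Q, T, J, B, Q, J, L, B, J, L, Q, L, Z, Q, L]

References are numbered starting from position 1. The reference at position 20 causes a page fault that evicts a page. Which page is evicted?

pos 1: J -> fault, frames [J]
pos 2: L -> fault, frames [J, L]
pos 3: J -> hit
pos 4: H -> fault, frames [L, J, H]
pos 5: L -> hit
pos 6: H -> hit
pos 7: T -> fault, frames [J, L, H, T]
pos 8: Q -> fault, frames [J, L, H, T, Q]
pos 9: T -> hit
pos 10: J -> hit
pos 11: B -> fault, evict L, frames [H, Q, T, J, B]
pos 12: Q -> hit
pos 13: J -> hit
pos 14: L -> fault, evict H, frames [T, B, Q, J, L]
pos 15: B -> hit
pos 16: J -> hit
pos 17: L -> hit
pos 18: Q -> hit
pos 19: L -> hit
pos 20: Z -> fault, evict T, frames [B, J, Q, L, Z]
At position 20, page T is evicted.

T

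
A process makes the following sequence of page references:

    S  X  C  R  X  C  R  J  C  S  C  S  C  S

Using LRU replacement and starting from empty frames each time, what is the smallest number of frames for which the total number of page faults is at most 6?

3

f=1: 14 faults
f=2: 10 faults
f=3: 6 faults
f=4: 6 faults
f=5: 5 faults
Smallest f with faults ≤ 6 is 3.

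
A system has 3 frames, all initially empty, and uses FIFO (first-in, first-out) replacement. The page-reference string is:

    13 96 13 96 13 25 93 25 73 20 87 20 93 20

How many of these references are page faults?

13 → fault, frames {13}
96 → fault, frames {13,96}
13 → hit
96 → hit
13 → hit
25 → fault, frames {13,96,25}
93 → fault, evict 13, frames {96,25,93}
25 → hit
73 → fault, evict 96, frames {25,93,73}
20 → fault, evict 25, frames {93,73,20}
87 → fault, evict 93, frames {73,20,87}
20 → hit
93 → fault, evict 73, frames {20,87,93}
20 → hit
Page faults: 8.

8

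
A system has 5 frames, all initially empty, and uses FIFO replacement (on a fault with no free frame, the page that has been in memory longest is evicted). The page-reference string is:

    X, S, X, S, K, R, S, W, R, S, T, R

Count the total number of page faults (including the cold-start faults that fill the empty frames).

X -> fault, frames (X)
S -> fault, frames (X S)
X -> hit
S -> hit
K -> fault, frames (X S K)
R -> fault, frames (X S K R)
S -> hit
W -> fault, frames (X S K R W)
R -> hit
S -> hit
T -> fault, evict X, frames (S K R W T)
R -> hit
Page faults: 6.

6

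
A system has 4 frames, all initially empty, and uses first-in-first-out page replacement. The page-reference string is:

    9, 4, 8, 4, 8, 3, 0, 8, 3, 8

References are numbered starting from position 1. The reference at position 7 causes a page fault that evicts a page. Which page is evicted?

9

pos 1: 9 -> miss, frames [9]
pos 2: 4 -> miss, frames [9, 4]
pos 3: 8 -> miss, frames [9, 4, 8]
pos 4: 4 -> hit
pos 5: 8 -> hit
pos 6: 3 -> miss, frames [9, 4, 8, 3]
pos 7: 0 -> miss, evict 9, frames [4, 8, 3, 0]
At position 7, page 9 is evicted.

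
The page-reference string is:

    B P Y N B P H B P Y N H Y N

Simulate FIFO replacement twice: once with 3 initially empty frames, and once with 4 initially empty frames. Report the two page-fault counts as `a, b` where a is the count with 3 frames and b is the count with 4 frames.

3 frames: F F F F F F F . . F F . . . → 9 faults.
4 frames: F F F F . . F F F F F F . . → 10 faults.
10 > 9: adding a frame increased faults — Belady's anomaly.

9, 10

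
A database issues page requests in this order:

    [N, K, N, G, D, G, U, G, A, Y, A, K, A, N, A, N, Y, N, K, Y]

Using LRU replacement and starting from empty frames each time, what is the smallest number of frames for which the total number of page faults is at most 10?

4

f=1: 20 faults
f=2: 12 faults
f=3: 11 faults
f=4: 9 faults
f=5: 9 faults
f=6: 9 faults
f=7: 7 faults
Smallest f with faults ≤ 10 is 4.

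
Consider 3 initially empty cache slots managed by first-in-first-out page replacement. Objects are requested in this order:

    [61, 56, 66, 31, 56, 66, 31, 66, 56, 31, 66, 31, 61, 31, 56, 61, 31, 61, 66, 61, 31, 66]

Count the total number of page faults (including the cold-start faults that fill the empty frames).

8

61 -> miss, frames [61]
56 -> miss, frames [61, 56]
66 -> miss, frames [61, 56, 66]
31 -> miss, evict 61, frames [56, 66, 31]
56 -> hit
66 -> hit
31 -> hit
66 -> hit
56 -> hit
31 -> hit
66 -> hit
31 -> hit
61 -> miss, evict 56, frames [66, 31, 61]
31 -> hit
56 -> miss, evict 66, frames [31, 61, 56]
61 -> hit
31 -> hit
61 -> hit
66 -> miss, evict 31, frames [61, 56, 66]
61 -> hit
31 -> miss, evict 61, frames [56, 66, 31]
66 -> hit
Page faults: 8.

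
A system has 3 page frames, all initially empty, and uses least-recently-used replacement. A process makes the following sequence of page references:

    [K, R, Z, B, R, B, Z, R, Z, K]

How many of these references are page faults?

K → fault, frames (K)
R → fault, frames (K R)
Z → fault, frames (K R Z)
B → fault, evict K, frames (R Z B)
R → hit
B → hit
Z → hit
R → hit
Z → hit
K → fault, evict B, frames (R Z K)
Page faults: 5.

5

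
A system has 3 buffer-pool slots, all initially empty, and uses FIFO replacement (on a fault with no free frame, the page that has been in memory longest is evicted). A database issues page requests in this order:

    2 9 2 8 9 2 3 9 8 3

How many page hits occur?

6

2 → miss, frames {2}
9 → miss, frames {2,9}
2 → hit
8 → miss, frames {2,9,8}
9 → hit
2 → hit
3 → miss, evict 2, frames {9,8,3}
9 → hit
8 → hit
3 → hit
Hits: 6.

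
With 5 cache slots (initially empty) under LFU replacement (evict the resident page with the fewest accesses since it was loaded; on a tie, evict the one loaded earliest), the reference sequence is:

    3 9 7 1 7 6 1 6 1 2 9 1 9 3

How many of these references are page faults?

3 → fault, frames (3)
9 → fault, frames (3 9)
7 → fault, frames (3 9 7)
1 → fault, frames (3 9 7 1)
7 → hit
6 → fault, frames (3 9 7 1 6)
1 → hit
6 → hit
1 → hit
2 → fault, evict 3, frames (9 7 1 6 2)
9 → hit
1 → hit
9 → hit
3 → fault, evict 2, frames (9 7 1 6 3)
Page faults: 7.

7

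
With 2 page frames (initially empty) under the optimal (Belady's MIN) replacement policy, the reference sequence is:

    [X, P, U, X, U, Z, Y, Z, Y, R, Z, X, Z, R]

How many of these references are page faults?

8

X -> fault, frames {X}
P -> fault, frames {X,P}
U -> fault, evict P, frames {X,U}
X -> hit
U -> hit
Z -> fault, evict U, frames {X,Z}
Y -> fault, evict X, frames {Z,Y}
Z -> hit
Y -> hit
R -> fault, evict Y, frames {Z,R}
Z -> hit
X -> fault, evict R, frames {Z,X}
Z -> hit
R -> fault, evict X, frames {Z,R}
Page faults: 8.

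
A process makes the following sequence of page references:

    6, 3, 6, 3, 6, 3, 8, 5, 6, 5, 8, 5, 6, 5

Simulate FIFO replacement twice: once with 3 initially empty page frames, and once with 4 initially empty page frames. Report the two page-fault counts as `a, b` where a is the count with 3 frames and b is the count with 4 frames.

3 frames: F F . . . . F F F . . . . . → 5 faults.
4 frames: F F . . . . F F . . . . . . → 4 faults.
4 < 5: adding a frame reduced faults, as is typical.

5, 4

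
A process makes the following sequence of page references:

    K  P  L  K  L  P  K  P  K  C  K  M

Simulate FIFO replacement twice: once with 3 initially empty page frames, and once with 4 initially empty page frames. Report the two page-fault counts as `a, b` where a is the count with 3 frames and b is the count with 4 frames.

3 frames: F F F . . . . . . F F F → 6 faults.
4 frames: F F F . . . . . . F . F → 5 faults.
5 < 6: adding a frame reduced faults, as is typical.

6, 5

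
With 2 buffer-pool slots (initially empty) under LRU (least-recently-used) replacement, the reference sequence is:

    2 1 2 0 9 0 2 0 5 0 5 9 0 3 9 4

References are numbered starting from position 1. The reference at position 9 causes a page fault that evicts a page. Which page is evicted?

pos 1: 2 -> miss, frames {2}
pos 2: 1 -> miss, frames {2,1}
pos 3: 2 -> hit
pos 4: 0 -> miss, evict 1, frames {2,0}
pos 5: 9 -> miss, evict 2, frames {0,9}
pos 6: 0 -> hit
pos 7: 2 -> miss, evict 9, frames {0,2}
pos 8: 0 -> hit
pos 9: 5 -> miss, evict 2, frames {0,5}
At position 9, page 2 is evicted.

2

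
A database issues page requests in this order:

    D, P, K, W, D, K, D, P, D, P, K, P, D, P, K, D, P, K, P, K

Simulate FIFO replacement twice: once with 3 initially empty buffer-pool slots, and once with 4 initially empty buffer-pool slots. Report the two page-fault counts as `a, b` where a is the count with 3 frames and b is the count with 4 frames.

3 frames: F F F F F . . F . . F . . . . . . . . . → 7 faults.
4 frames: F F F F . . . . . . . . . . . . . . . . → 4 faults.
4 < 7: adding a frame reduced faults, as is typical.

7, 4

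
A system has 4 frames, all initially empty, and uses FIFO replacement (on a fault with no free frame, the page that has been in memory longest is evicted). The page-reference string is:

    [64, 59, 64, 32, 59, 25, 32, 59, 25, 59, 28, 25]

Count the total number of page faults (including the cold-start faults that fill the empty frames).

64: fault, frames {64}
59: fault, frames {64,59}
64: hit
32: fault, frames {64,59,32}
59: hit
25: fault, frames {64,59,32,25}
32: hit
59: hit
25: hit
59: hit
28: fault, evict 64, frames {59,32,25,28}
25: hit
Page faults: 5.

5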